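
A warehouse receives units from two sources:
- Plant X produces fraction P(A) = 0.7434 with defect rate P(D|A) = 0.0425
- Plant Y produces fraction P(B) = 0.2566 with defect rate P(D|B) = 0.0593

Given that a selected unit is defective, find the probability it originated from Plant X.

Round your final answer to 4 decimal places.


Let A = from Plant X, D = defective

Given:
- P(A) = 0.7434, P(B) = 0.2566
- P(D|A) = 0.0425, P(D|B) = 0.0593

Step 1: Find P(D)
P(D) = P(D|A)P(A) + P(D|B)P(B)
     = 0.0425 × 0.7434 + 0.0593 × 0.2566
     = 0.03159450 + 0.01521638
     = 0.04681088

Step 2: Apply Bayes' theorem
P(A|D) = P(D|A)P(A) / P(D)
       = 0.03159450 / 0.04681088
       = 0.6749


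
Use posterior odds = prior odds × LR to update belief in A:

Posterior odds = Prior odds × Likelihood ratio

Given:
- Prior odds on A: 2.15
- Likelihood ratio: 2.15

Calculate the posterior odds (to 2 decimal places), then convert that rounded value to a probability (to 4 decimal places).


Step 1: Calculate posterior odds
Posterior odds = Prior odds × LR
               = 2.15 × 2.15
               = 4.62

Step 2: Convert to probability
P(A|E) = Posterior odds / (1 + Posterior odds)
       = 4.62 / (1 + 4.62)
       = 4.62 / 5.62
       = 0.8221

The evidence increased P(A) from 0.6825 to 0.8221.


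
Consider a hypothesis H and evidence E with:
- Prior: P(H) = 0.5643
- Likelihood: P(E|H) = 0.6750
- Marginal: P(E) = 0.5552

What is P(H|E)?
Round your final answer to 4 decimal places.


Using Bayes' theorem:

P(H|E) = P(E|H) × P(H) / P(E)
       = 0.6750 × 0.5643 / 0.5552
       = 0.38090250 / 0.5552
       = 0.6861

The evidence strengthens our belief in H.
Prior: 0.5643 → Posterior: 0.6861


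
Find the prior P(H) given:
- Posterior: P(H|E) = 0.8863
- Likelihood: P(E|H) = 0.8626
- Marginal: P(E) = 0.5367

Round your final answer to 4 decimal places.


From Bayes' theorem: P(H|E) = P(E|H) × P(H) / P(E)

Rearranging for P(H):
P(H) = P(H|E) × P(E) / P(E|H)
     = 0.8863 × 0.5367 / 0.8626
     = 0.47567721 / 0.8626
     = 0.5514


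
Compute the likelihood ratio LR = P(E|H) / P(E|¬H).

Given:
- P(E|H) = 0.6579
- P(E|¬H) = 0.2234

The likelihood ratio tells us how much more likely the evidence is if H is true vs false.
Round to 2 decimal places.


Likelihood Ratio (LR) = P(E|H) / P(E|¬H)

LR = 0.6579 / 0.2234
   = 2.94

The evidence is 2.94 times more likely if H is true than if H is false.
Because LR exceeds 1, E is evidence for H.


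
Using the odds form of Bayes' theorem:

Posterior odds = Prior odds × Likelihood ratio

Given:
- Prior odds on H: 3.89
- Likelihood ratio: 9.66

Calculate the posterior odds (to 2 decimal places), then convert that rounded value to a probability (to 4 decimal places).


Step 1: Calculate posterior odds
Posterior odds = Prior odds × LR
               = 3.89 × 9.66
               = 37.58

Step 2: Convert to probability
P(H|E) = Posterior odds / (1 + Posterior odds)
       = 37.58 / (1 + 37.58)
       = 37.58 / 38.58
       = 0.9741

The evidence increased P(H) from 0.7955 to 0.9741.


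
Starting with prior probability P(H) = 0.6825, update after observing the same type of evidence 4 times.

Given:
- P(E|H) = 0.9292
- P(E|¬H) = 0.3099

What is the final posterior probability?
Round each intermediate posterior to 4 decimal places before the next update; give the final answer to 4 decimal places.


Sequential Bayesian updating:

Initial prior: P(H) = 0.6825

Update 1:
  P(E) = 0.9292 × 0.6825 + 0.3099 × 0.3175 = 0.63417900 + 0.09839325 = 0.73257225
  P(H|E) = 0.63417900 / 0.73257225 = 0.8657

Update 2:
  P(E) = 0.9292 × 0.8657 + 0.3099 × 0.1343 = 0.80440844 + 0.04161957 = 0.84602801
  P(H|E) = 0.80440844 / 0.84602801 = 0.9508

Update 3:
  P(E) = 0.9292 × 0.9508 + 0.3099 × 0.0492 = 0.88348336 + 0.01524708 = 0.89873044
  P(H|E) = 0.88348336 / 0.89873044 = 0.9830

Update 4:
  P(E) = 0.9292 × 0.9830 + 0.3099 × 0.0170 = 0.91340360 + 0.00526830 = 0.91867190
  P(H|E) = 0.91340360 / 0.91867190 = 0.9943

Final posterior: 0.9943


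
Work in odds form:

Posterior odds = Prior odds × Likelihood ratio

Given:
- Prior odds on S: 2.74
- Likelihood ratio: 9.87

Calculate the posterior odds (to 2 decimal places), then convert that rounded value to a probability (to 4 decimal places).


Step 1: Calculate posterior odds
Posterior odds = Prior odds × LR
               = 2.74 × 9.87
               = 27.04

Step 2: Convert to probability
P(S|E) = Posterior odds / (1 + Posterior odds)
       = 27.04 / (1 + 27.04)
       = 27.04 / 28.04
       = 0.9643

The evidence increased P(S) from 0.7326 to 0.9643.


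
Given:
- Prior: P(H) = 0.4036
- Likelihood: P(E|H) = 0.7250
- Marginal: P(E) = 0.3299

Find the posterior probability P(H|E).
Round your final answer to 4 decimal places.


Using Bayes' theorem:

P(H|E) = P(E|H) × P(H) / P(E)
       = 0.7250 × 0.4036 / 0.3299
       = 0.29261000 / 0.3299
       = 0.8870

The evidence strengthens our belief in H.
Prior: 0.4036 → Posterior: 0.8870


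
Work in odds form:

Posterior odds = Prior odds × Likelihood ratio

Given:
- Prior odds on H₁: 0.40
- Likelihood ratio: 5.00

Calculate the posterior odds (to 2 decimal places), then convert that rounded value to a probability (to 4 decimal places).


Step 1: Calculate posterior odds
Posterior odds = Prior odds × LR
               = 0.40 × 5.00
               = 2.00

Step 2: Convert to probability
P(H₁|E) = Posterior odds / (1 + Posterior odds)
       = 2.00 / (1 + 2.00)
       = 2.00 / 3.00
       = 0.6667

The evidence increased P(H₁) from 0.2857 to 0.6667.


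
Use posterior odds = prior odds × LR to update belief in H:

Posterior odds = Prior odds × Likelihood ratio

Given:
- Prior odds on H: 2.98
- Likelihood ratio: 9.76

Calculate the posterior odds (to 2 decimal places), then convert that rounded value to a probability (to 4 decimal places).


Step 1: Calculate posterior odds
Posterior odds = Prior odds × LR
               = 2.98 × 9.76
               = 29.08

Step 2: Convert to probability
P(H|E) = Posterior odds / (1 + Posterior odds)
       = 29.08 / (1 + 29.08)
       = 29.08 / 30.08
       = 0.9668

The evidence increased P(H) from 0.7487 to 0.9668.


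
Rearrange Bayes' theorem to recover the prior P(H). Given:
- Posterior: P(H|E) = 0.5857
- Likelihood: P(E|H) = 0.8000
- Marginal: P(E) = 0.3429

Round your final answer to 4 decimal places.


From Bayes' theorem: P(H|E) = P(E|H) × P(H) / P(E)

Rearranging for P(H):
P(H) = P(H|E) × P(E) / P(E|H)
     = 0.5857 × 0.3429 / 0.8000
     = 0.20083653 / 0.8000
     = 0.2510


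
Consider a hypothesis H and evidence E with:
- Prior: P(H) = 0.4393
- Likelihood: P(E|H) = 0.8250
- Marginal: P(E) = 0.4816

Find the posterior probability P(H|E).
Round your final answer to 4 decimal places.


Using Bayes' theorem:

P(H|E) = P(E|H) × P(H) / P(E)
       = 0.8250 × 0.4393 / 0.4816
       = 0.36242250 / 0.4816
       = 0.7525

The evidence strengthens our belief in H.
Prior: 0.4393 → Posterior: 0.7525


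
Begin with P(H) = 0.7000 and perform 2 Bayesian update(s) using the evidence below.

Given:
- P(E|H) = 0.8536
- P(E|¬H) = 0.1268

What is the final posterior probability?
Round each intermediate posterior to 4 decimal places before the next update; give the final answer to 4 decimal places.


Sequential Bayesian updating:

Initial prior: P(H) = 0.7000

Update 1:
  P(E) = 0.8536 × 0.7000 + 0.1268 × 0.3000 = 0.59752000 + 0.03804000 = 0.63556000
  P(H|E) = 0.59752000 / 0.63556000 = 0.9401

Update 2:
  P(E) = 0.8536 × 0.9401 + 0.1268 × 0.0599 = 0.80246936 + 0.00759532 = 0.81006468
  P(H|E) = 0.80246936 / 0.81006468 = 0.9906

Final posterior: 0.9906


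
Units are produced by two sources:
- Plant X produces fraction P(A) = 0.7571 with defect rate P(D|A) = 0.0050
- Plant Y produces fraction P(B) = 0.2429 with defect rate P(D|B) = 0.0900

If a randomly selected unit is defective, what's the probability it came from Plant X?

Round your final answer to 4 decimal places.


Let A = from Plant X, D = defective

Given:
- P(A) = 0.7571, P(B) = 0.2429
- P(D|A) = 0.0050, P(D|B) = 0.0900

Step 1: Find P(D)
P(D) = P(D|A)P(A) + P(D|B)P(B)
     = 0.0050 × 0.7571 + 0.0900 × 0.2429
     = 0.00378550 + 0.02186100
     = 0.02564650

Step 2: Apply Bayes' theorem
P(A|D) = P(D|A)P(A) / P(D)
       = 0.00378550 / 0.02564650
       = 0.1476


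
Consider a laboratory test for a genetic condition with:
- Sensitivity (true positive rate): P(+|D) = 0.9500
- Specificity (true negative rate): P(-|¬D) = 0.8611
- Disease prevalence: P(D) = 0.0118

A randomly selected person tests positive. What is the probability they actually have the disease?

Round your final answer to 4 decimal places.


Let D = has disease, + = positive test

Given:
- P(D) = 0.0118 (prevalence)
- P(+|D) = 0.9500 (sensitivity)
- P(-|¬D) = 0.8611 (specificity)
- P(+|¬D) = 0.1389 (false positive rate = 1 - specificity)

Step 1: Find P(+)
P(+) = P(+|D)P(D) + P(+|¬D)P(¬D)
     = 0.9500 × 0.0118 + 0.1389 × 0.9882
     = 0.01121000 + 0.13726098
     = 0.14847098

Step 2: Apply Bayes' theorem for P(D|+)
P(D|+) = P(+|D)P(D) / P(+)
       = 0.01121000 / 0.14847098
       = 0.0755


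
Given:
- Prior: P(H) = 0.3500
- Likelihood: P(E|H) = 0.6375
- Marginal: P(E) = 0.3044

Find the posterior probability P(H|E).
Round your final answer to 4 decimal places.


Using Bayes' theorem:

P(H|E) = P(E|H) × P(H) / P(E)
       = 0.6375 × 0.3500 / 0.3044
       = 0.22312500 / 0.3044
       = 0.7330

The evidence strengthens our belief in H.
Prior: 0.3500 → Posterior: 0.7330


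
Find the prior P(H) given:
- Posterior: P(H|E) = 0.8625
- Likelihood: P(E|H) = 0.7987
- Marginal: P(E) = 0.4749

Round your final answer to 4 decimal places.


From Bayes' theorem: P(H|E) = P(E|H) × P(H) / P(E)

Rearranging for P(H):
P(H) = P(H|E) × P(E) / P(E|H)
     = 0.8625 × 0.4749 / 0.7987
     = 0.40960125 / 0.7987
     = 0.5128


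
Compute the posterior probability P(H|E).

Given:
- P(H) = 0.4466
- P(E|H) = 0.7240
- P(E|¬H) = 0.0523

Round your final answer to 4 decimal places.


Bayes' theorem: P(H|E) = P(E|H) × P(H) / P(E)

Step 1: Calculate P(E) using law of total probability
P(E) = P(E|H)P(H) + P(E|¬H)P(¬H)
     = 0.7240 × 0.4466 + 0.0523 × 0.5534
     = 0.32333840 + 0.02894282
     = 0.35228122

Step 2: Apply Bayes' theorem
P(H|E) = P(E|H) × P(H) / P(E)
       = 0.32333840 / 0.35228122
       = 0.9178


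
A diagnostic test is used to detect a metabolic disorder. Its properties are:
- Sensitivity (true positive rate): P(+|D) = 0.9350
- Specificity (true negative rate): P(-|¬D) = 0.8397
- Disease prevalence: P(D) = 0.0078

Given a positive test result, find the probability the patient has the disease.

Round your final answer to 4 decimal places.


Let D = has disease, + = positive test

Given:
- P(D) = 0.0078 (prevalence)
- P(+|D) = 0.9350 (sensitivity)
- P(-|¬D) = 0.8397 (specificity)
- P(+|¬D) = 0.1603 (false positive rate = 1 - specificity)

Step 1: Find P(+)
P(+) = P(+|D)P(D) + P(+|¬D)P(¬D)
     = 0.9350 × 0.0078 + 0.1603 × 0.9922
     = 0.00729300 + 0.15904966
     = 0.16634266

Step 2: Apply Bayes' theorem for P(D|+)
P(D|+) = P(+|D)P(D) / P(+)
       = 0.00729300 / 0.16634266
       = 0.0438


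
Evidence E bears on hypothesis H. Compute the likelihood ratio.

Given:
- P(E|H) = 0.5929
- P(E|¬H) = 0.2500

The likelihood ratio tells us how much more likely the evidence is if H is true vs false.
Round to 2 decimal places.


Likelihood Ratio (LR) = P(E|H) / P(E|¬H)

LR = 0.5929 / 0.2500
   = 2.37

The evidence is 2.37 times more likely if H is true than if H is false.
Since LR > 1, the evidence supports H over ¬H.


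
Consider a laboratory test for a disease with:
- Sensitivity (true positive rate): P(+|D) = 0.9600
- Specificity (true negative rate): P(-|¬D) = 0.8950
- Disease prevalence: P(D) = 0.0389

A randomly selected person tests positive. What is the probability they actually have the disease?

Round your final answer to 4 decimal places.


Let D = has disease, + = positive test

Given:
- P(D) = 0.0389 (prevalence)
- P(+|D) = 0.9600 (sensitivity)
- P(-|¬D) = 0.8950 (specificity)
- P(+|¬D) = 0.1050 (false positive rate = 1 - specificity)

Step 1: Find P(+)
P(+) = P(+|D)P(D) + P(+|¬D)P(¬D)
     = 0.9600 × 0.0389 + 0.1050 × 0.9611
     = 0.03734400 + 0.10091550
     = 0.13825950

Step 2: Apply Bayes' theorem for P(D|+)
P(D|+) = P(+|D)P(D) / P(+)
       = 0.03734400 / 0.13825950
       = 0.2701


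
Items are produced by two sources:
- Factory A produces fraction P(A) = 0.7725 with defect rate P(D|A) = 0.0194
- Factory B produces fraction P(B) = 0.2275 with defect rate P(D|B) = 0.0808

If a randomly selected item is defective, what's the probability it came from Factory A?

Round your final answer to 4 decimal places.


Let A = from Factory A, D = defective

Given:
- P(A) = 0.7725, P(B) = 0.2275
- P(D|A) = 0.0194, P(D|B) = 0.0808

Step 1: Find P(D)
P(D) = P(D|A)P(A) + P(D|B)P(B)
     = 0.0194 × 0.7725 + 0.0808 × 0.2275
     = 0.01498650 + 0.01838200
     = 0.03336850

Step 2: Apply Bayes' theorem
P(A|D) = P(D|A)P(A) / P(D)
       = 0.01498650 / 0.03336850
       = 0.4491


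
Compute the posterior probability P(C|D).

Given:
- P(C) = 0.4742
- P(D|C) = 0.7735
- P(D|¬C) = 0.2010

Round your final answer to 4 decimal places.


Bayes' theorem: P(C|D) = P(D|C) × P(C) / P(D)

Step 1: Calculate P(D) using law of total probability
P(D) = P(D|C)P(C) + P(D|¬C)P(¬C)
     = 0.7735 × 0.4742 + 0.2010 × 0.5258
     = 0.36679370 + 0.10568580
     = 0.47247950

Step 2: Apply Bayes' theorem
P(C|D) = P(D|C) × P(C) / P(D)
       = 0.36679370 / 0.47247950
       = 0.7763


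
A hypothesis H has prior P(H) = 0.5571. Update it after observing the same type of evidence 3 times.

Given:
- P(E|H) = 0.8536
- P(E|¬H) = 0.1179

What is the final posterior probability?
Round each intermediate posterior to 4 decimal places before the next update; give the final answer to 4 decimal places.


Sequential Bayesian updating:

Initial prior: P(H) = 0.5571

Update 1:
  P(E) = 0.8536 × 0.5571 + 0.1179 × 0.4429 = 0.47554056 + 0.05221791 = 0.52775847
  P(H|E) = 0.47554056 / 0.52775847 = 0.9011

Update 2:
  P(E) = 0.8536 × 0.9011 + 0.1179 × 0.0989 = 0.76917896 + 0.01166031 = 0.78083927
  P(H|E) = 0.76917896 / 0.78083927 = 0.9851

Update 3:
  P(E) = 0.8536 × 0.9851 + 0.1179 × 0.0149 = 0.84088136 + 0.00175671 = 0.84263807
  P(H|E) = 0.84088136 / 0.84263807 = 0.9979

Final posterior: 0.9979


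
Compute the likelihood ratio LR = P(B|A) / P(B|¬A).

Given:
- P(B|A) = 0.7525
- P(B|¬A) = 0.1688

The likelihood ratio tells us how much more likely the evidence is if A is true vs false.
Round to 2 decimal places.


Likelihood Ratio (LR) = P(B|A) / P(B|¬A)

LR = 0.7525 / 0.1688
   = 4.46

The evidence is 4.46 times more likely if A is true than if A is false.
LR > 1, so observing B raises the odds in favor of A.


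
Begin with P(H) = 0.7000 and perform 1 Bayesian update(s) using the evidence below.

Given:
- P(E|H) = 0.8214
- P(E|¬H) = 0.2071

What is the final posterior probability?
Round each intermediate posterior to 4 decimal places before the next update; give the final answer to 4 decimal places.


Sequential Bayesian updating:

Initial prior: P(H) = 0.7000

Update 1:
  P(E) = 0.8214 × 0.7000 + 0.2071 × 0.3000 = 0.57498000 + 0.06213000 = 0.63711000
  P(H|E) = 0.57498000 / 0.63711000 = 0.9025

Final posterior: 0.9025


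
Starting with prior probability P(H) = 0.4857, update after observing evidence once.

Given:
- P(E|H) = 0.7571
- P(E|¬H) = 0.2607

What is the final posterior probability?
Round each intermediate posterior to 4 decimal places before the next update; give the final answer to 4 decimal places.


Sequential Bayesian updating:

Initial prior: P(H) = 0.4857

Update 1:
  P(E) = 0.7571 × 0.4857 + 0.2607 × 0.5143 = 0.36772347 + 0.13407801 = 0.50180148
  P(H|E) = 0.36772347 / 0.50180148 = 0.7328

Final posterior: 0.7328


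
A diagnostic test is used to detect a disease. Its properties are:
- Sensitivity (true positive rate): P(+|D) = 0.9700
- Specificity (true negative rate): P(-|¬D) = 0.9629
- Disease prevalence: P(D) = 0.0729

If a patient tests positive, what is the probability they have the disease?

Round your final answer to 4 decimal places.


Let D = has disease, + = positive test

Given:
- P(D) = 0.0729 (prevalence)
- P(+|D) = 0.9700 (sensitivity)
- P(-|¬D) = 0.9629 (specificity)
- P(+|¬D) = 0.0371 (false positive rate = 1 - specificity)

Step 1: Find P(+)
P(+) = P(+|D)P(D) + P(+|¬D)P(¬D)
     = 0.9700 × 0.0729 + 0.0371 × 0.9271
     = 0.07071300 + 0.03439541
     = 0.10510841

Step 2: Apply Bayes' theorem for P(D|+)
P(D|+) = P(+|D)P(D) / P(+)
       = 0.07071300 / 0.10510841
       = 0.6728


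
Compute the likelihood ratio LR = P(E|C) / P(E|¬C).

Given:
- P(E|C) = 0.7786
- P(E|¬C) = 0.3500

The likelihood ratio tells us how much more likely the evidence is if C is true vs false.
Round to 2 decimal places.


Likelihood Ratio (LR) = P(E|C) / P(E|¬C)

LR = 0.7786 / 0.3500
   = 2.22

The evidence is 2.22 times more likely if C is true than if C is false.
Since LR > 1, the evidence supports C over ¬C.


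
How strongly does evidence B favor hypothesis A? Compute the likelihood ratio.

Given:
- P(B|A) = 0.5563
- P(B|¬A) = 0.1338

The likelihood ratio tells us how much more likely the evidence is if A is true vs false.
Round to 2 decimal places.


Likelihood Ratio (LR) = P(B|A) / P(B|¬A)

LR = 0.5563 / 0.1338
   = 4.16

The evidence is 4.16 times more likely if A is true than if A is false.
Because LR exceeds 1, B is evidence for A.


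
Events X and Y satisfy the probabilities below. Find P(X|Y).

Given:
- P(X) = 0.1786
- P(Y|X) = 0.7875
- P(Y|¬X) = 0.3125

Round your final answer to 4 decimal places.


Bayes' theorem: P(X|Y) = P(Y|X) × P(X) / P(Y)

Step 1: Calculate P(Y) using law of total probability
P(Y) = P(Y|X)P(X) + P(Y|¬X)P(¬X)
     = 0.7875 × 0.1786 + 0.3125 × 0.8214
     = 0.14064750 + 0.25668750
     = 0.39733500

Step 2: Apply Bayes' theorem
P(X|Y) = P(Y|X) × P(X) / P(Y)
       = 0.14064750 / 0.39733500
       = 0.3540


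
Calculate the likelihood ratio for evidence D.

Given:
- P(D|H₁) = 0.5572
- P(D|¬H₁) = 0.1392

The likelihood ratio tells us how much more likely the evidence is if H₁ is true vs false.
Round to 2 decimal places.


Likelihood Ratio (LR) = P(D|H₁) / P(D|¬H₁)

LR = 0.5572 / 0.1392
   = 4.00

The evidence is 4.00 times more likely if H₁ is true than if H₁ is false.
Since LR > 1, the evidence supports H₁ over ¬H₁.


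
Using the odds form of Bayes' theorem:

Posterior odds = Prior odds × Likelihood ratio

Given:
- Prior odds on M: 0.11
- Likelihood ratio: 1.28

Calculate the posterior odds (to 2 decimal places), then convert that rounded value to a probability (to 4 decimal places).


Step 1: Calculate posterior odds
Posterior odds = Prior odds × LR
               = 0.11 × 1.28
               = 0.14

Step 2: Convert to probability
P(M|E) = Posterior odds / (1 + Posterior odds)
       = 0.14 / (1 + 0.14)
       = 0.14 / 1.14
       = 0.1228

The evidence increased P(M) from 0.0991 to 0.1228.


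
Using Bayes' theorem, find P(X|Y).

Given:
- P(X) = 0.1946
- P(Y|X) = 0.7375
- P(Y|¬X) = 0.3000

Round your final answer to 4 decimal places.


Bayes' theorem: P(X|Y) = P(Y|X) × P(X) / P(Y)

Step 1: Calculate P(Y) using law of total probability
P(Y) = P(Y|X)P(X) + P(Y|¬X)P(¬X)
     = 0.7375 × 0.1946 + 0.3000 × 0.8054
     = 0.14351750 + 0.24162000
     = 0.38513750

Step 2: Apply Bayes' theorem
P(X|Y) = P(Y|X) × P(X) / P(Y)
       = 0.14351750 / 0.38513750
       = 0.3726


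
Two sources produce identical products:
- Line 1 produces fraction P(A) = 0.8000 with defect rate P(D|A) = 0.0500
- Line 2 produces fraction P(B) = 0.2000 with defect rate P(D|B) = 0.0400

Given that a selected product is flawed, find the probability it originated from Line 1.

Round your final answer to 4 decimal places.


Let A = from Line 1, D = flawed

Given:
- P(A) = 0.8000, P(B) = 0.2000
- P(D|A) = 0.0500, P(D|B) = 0.0400

Step 1: Find P(D)
P(D) = P(D|A)P(A) + P(D|B)P(B)
     = 0.0500 × 0.8000 + 0.0400 × 0.2000
     = 0.04000000 + 0.00800000
     = 0.04800000

Step 2: Apply Bayes' theorem
P(A|D) = P(D|A)P(A) / P(D)
       = 0.04000000 / 0.04800000
       = 0.8333


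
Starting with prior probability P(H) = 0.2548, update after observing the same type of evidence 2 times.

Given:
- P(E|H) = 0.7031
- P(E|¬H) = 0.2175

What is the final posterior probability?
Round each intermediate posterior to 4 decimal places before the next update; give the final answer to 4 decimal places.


Sequential Bayesian updating:

Initial prior: P(H) = 0.2548

Update 1:
  P(E) = 0.7031 × 0.2548 + 0.2175 × 0.7452 = 0.17914988 + 0.16208100 = 0.34123088
  P(H|E) = 0.17914988 / 0.34123088 = 0.5250

Update 2:
  P(E) = 0.7031 × 0.5250 + 0.2175 × 0.4750 = 0.36912750 + 0.10331250 = 0.47244000
  P(H|E) = 0.36912750 / 0.47244000 = 0.7813

Final posterior: 0.7813


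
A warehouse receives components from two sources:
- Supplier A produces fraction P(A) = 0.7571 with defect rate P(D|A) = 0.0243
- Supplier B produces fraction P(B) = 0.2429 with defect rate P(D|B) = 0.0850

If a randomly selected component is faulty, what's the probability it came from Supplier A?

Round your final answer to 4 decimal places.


Let A = from Supplier A, D = faulty

Given:
- P(A) = 0.7571, P(B) = 0.2429
- P(D|A) = 0.0243, P(D|B) = 0.0850

Step 1: Find P(D)
P(D) = P(D|A)P(A) + P(D|B)P(B)
     = 0.0243 × 0.7571 + 0.0850 × 0.2429
     = 0.01839753 + 0.02064650
     = 0.03904403

Step 2: Apply Bayes' theorem
P(A|D) = P(D|A)P(A) / P(D)
       = 0.01839753 / 0.03904403
       = 0.4712


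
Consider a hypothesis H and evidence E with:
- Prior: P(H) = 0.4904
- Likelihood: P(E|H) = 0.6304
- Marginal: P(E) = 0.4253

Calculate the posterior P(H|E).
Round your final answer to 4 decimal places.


Using Bayes' theorem:

P(H|E) = P(E|H) × P(H) / P(E)
       = 0.6304 × 0.4904 / 0.4253
       = 0.30914816 / 0.4253
       = 0.7269

The evidence strengthens our belief in H.
Prior: 0.4904 → Posterior: 0.7269


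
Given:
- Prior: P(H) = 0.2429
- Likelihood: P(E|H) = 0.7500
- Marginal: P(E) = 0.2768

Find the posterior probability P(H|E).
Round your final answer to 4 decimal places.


Using Bayes' theorem:

P(H|E) = P(E|H) × P(H) / P(E)
       = 0.7500 × 0.2429 / 0.2768
       = 0.18217500 / 0.2768
       = 0.6581

The evidence strengthens our belief in H.
Prior: 0.2429 → Posterior: 0.6581


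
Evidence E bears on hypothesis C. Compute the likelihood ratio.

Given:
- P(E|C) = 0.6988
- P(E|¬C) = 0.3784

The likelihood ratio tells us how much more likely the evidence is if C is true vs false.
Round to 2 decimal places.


Likelihood Ratio (LR) = P(E|C) / P(E|¬C)

LR = 0.6988 / 0.3784
   = 1.85

The evidence is 1.85 times more likely if C is true than if C is false.
Because LR exceeds 1, E is evidence for C.


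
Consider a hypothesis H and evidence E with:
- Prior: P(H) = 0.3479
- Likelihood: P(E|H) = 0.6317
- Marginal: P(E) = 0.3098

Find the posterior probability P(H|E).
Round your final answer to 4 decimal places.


Using Bayes' theorem:

P(H|E) = P(E|H) × P(H) / P(E)
       = 0.6317 × 0.3479 / 0.3098
       = 0.21976843 / 0.3098
       = 0.7094

The evidence strengthens our belief in H.
Prior: 0.3479 → Posterior: 0.7094


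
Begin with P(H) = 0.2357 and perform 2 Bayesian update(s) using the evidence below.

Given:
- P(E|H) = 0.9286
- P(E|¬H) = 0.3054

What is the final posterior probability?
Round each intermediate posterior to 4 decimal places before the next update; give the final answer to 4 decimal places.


Sequential Bayesian updating:

Initial prior: P(H) = 0.2357

Update 1:
  P(E) = 0.9286 × 0.2357 + 0.3054 × 0.7643 = 0.21887102 + 0.23341722 = 0.45228824
  P(H|E) = 0.21887102 / 0.45228824 = 0.4839

Update 2:
  P(E) = 0.9286 × 0.4839 + 0.3054 × 0.5161 = 0.44934954 + 0.15761694 = 0.60696648
  P(H|E) = 0.44934954 / 0.60696648 = 0.7403

Final posterior: 0.7403


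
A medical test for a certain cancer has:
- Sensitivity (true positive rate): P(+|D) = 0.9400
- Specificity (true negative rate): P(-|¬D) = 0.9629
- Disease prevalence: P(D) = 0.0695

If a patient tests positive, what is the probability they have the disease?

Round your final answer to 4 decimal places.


Let D = has disease, + = positive test

Given:
- P(D) = 0.0695 (prevalence)
- P(+|D) = 0.9400 (sensitivity)
- P(-|¬D) = 0.9629 (specificity)
- P(+|¬D) = 0.0371 (false positive rate = 1 - specificity)

Step 1: Find P(+)
P(+) = P(+|D)P(D) + P(+|¬D)P(¬D)
     = 0.9400 × 0.0695 + 0.0371 × 0.9305
     = 0.06533000 + 0.03452155
     = 0.09985155

Step 2: Apply Bayes' theorem for P(D|+)
P(D|+) = P(+|D)P(D) / P(+)
       = 0.06533000 / 0.09985155
       = 0.6543


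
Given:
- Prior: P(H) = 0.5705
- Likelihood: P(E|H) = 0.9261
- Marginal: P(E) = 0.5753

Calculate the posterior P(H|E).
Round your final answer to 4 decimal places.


Using Bayes' theorem:

P(H|E) = P(E|H) × P(H) / P(E)
       = 0.9261 × 0.5705 / 0.5753
       = 0.52834005 / 0.5753
       = 0.9184

The evidence strengthens our belief in H.
Prior: 0.5705 → Posterior: 0.9184


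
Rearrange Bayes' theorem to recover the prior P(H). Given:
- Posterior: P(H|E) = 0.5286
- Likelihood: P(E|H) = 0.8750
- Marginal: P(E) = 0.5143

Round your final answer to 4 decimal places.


From Bayes' theorem: P(H|E) = P(E|H) × P(H) / P(E)

Rearranging for P(H):
P(H) = P(H|E) × P(E) / P(E|H)
     = 0.5286 × 0.5143 / 0.8750
     = 0.27185898 / 0.8750
     = 0.3107


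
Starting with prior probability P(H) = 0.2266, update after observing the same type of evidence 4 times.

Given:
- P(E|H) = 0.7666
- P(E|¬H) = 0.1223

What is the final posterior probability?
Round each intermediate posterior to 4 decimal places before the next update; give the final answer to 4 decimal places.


Sequential Bayesian updating:

Initial prior: P(H) = 0.2266

Update 1:
  P(E) = 0.7666 × 0.2266 + 0.1223 × 0.7734 = 0.17371156 + 0.09458682 = 0.26829838
  P(H|E) = 0.17371156 / 0.26829838 = 0.6475

Update 2:
  P(E) = 0.7666 × 0.6475 + 0.1223 × 0.3525 = 0.49637350 + 0.04311075 = 0.53948425
  P(H|E) = 0.49637350 / 0.53948425 = 0.9201

Update 3:
  P(E) = 0.7666 × 0.9201 + 0.1223 × 0.0799 = 0.70534866 + 0.00977177 = 0.71512043
  P(H|E) = 0.70534866 / 0.71512043 = 0.9863

Update 4:
  P(E) = 0.7666 × 0.9863 + 0.1223 × 0.0137 = 0.75609758 + 0.00167551 = 0.75777309
  P(H|E) = 0.75609758 / 0.75777309 = 0.9978

Final posterior: 0.9978


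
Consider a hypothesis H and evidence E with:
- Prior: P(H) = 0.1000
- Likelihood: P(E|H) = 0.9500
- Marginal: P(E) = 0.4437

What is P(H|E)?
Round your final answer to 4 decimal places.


Using Bayes' theorem:

P(H|E) = P(E|H) × P(H) / P(E)
       = 0.9500 × 0.1000 / 0.4437
       = 0.09500000 / 0.4437
       = 0.2141

The evidence strengthens our belief in H.
Prior: 0.1000 → Posterior: 0.2141


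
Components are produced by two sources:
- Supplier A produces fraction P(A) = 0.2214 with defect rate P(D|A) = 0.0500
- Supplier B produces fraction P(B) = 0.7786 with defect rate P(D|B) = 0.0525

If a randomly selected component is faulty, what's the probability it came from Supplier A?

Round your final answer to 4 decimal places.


Let A = from Supplier A, D = faulty

Given:
- P(A) = 0.2214, P(B) = 0.7786
- P(D|A) = 0.0500, P(D|B) = 0.0525

Step 1: Find P(D)
P(D) = P(D|A)P(A) + P(D|B)P(B)
     = 0.0500 × 0.2214 + 0.0525 × 0.7786
     = 0.01107000 + 0.04087650
     = 0.05194650

Step 2: Apply Bayes' theorem
P(A|D) = P(D|A)P(A) / P(D)
       = 0.01107000 / 0.05194650
       = 0.2131


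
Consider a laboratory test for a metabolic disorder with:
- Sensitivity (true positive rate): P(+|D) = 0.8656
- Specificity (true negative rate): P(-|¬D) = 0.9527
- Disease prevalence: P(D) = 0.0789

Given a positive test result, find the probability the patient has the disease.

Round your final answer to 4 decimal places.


Let D = has disease, + = positive test

Given:
- P(D) = 0.0789 (prevalence)
- P(+|D) = 0.8656 (sensitivity)
- P(-|¬D) = 0.9527 (specificity)
- P(+|¬D) = 0.0473 (false positive rate = 1 - specificity)

Step 1: Find P(+)
P(+) = P(+|D)P(D) + P(+|¬D)P(¬D)
     = 0.8656 × 0.0789 + 0.0473 × 0.9211
     = 0.06829584 + 0.04356803
     = 0.11186387

Step 2: Apply Bayes' theorem for P(D|+)
P(D|+) = P(+|D)P(D) / P(+)
       = 0.06829584 / 0.11186387
       = 0.6105


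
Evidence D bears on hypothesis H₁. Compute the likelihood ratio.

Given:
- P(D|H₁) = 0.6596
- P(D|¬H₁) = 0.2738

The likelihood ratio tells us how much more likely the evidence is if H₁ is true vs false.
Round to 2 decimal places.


Likelihood Ratio (LR) = P(D|H₁) / P(D|¬H₁)

LR = 0.6596 / 0.2738
   = 2.41

The evidence is 2.41 times more likely if H₁ is true than if H₁ is false.
Because LR exceeds 1, D is evidence for H₁.


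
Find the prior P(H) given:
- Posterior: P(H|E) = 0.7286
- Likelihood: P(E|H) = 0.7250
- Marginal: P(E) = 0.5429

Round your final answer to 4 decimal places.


From Bayes' theorem: P(H|E) = P(E|H) × P(H) / P(E)

Rearranging for P(H):
P(H) = P(H|E) × P(E) / P(E|H)
     = 0.7286 × 0.5429 / 0.7250
     = 0.39555694 / 0.7250
     = 0.5456


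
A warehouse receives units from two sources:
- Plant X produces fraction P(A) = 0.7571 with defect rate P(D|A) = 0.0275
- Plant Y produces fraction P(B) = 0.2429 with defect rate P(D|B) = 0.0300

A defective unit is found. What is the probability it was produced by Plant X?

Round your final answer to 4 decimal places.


Let A = from Plant X, D = defective

Given:
- P(A) = 0.7571, P(B) = 0.2429
- P(D|A) = 0.0275, P(D|B) = 0.0300

Step 1: Find P(D)
P(D) = P(D|A)P(A) + P(D|B)P(B)
     = 0.0275 × 0.7571 + 0.0300 × 0.2429
     = 0.02082025 + 0.00728700
     = 0.02810725

Step 2: Apply Bayes' theorem
P(A|D) = P(D|A)P(A) / P(D)
       = 0.02082025 / 0.02810725
       = 0.7407


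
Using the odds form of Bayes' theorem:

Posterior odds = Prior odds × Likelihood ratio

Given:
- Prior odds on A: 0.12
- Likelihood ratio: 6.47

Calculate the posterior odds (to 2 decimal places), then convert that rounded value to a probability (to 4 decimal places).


Step 1: Calculate posterior odds
Posterior odds = Prior odds × LR
               = 0.12 × 6.47
               = 0.78

Step 2: Convert to probability
P(A|E) = Posterior odds / (1 + Posterior odds)
       = 0.78 / (1 + 0.78)
       = 0.78 / 1.78
       = 0.4382

The evidence increased P(A) from 0.1071 to 0.4382.


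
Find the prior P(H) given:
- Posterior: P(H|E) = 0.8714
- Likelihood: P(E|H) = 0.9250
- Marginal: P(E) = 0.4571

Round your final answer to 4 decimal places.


From Bayes' theorem: P(H|E) = P(E|H) × P(H) / P(E)

Rearranging for P(H):
P(H) = P(H|E) × P(E) / P(E|H)
     = 0.8714 × 0.4571 / 0.9250
     = 0.39831694 / 0.9250
     = 0.4306


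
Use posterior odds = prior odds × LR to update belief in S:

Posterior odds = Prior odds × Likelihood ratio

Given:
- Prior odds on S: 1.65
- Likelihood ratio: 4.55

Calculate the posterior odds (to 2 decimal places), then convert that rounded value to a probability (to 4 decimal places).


Step 1: Calculate posterior odds
Posterior odds = Prior odds × LR
               = 1.65 × 4.55
               = 7.51

Step 2: Convert to probability
P(S|E) = Posterior odds / (1 + Posterior odds)
       = 7.51 / (1 + 7.51)
       = 7.51 / 8.51
       = 0.8825

The evidence increased P(S) from 0.6226 to 0.8825.


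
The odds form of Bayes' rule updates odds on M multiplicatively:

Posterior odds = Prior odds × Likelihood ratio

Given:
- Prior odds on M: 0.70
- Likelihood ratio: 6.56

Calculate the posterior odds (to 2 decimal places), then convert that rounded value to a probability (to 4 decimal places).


Step 1: Calculate posterior odds
Posterior odds = Prior odds × LR
               = 0.70 × 6.56
               = 4.59

Step 2: Convert to probability
P(M|E) = Posterior odds / (1 + Posterior odds)
       = 4.59 / (1 + 4.59)
       = 4.59 / 5.59
       = 0.8211

The evidence increased P(M) from 0.4118 to 0.8211.


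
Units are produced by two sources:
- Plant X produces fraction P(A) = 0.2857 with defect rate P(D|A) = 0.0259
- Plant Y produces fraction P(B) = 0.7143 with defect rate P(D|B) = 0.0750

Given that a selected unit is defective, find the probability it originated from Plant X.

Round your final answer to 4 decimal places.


Let A = from Plant X, D = defective

Given:
- P(A) = 0.2857, P(B) = 0.7143
- P(D|A) = 0.0259, P(D|B) = 0.0750

Step 1: Find P(D)
P(D) = P(D|A)P(A) + P(D|B)P(B)
     = 0.0259 × 0.2857 + 0.0750 × 0.7143
     = 0.00739963 + 0.05357250
     = 0.06097213

Step 2: Apply Bayes' theorem
P(A|D) = P(D|A)P(A) / P(D)
       = 0.00739963 / 0.06097213
       = 0.1214


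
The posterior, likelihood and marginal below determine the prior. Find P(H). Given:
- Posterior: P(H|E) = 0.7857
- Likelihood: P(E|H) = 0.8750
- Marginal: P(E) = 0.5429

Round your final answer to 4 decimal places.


From Bayes' theorem: P(H|E) = P(E|H) × P(H) / P(E)

Rearranging for P(H):
P(H) = P(H|E) × P(E) / P(E|H)
     = 0.7857 × 0.5429 / 0.8750
     = 0.42655653 / 0.8750
     = 0.4875


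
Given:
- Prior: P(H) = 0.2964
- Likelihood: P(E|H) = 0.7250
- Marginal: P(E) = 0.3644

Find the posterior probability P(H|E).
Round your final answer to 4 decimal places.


Using Bayes' theorem:

P(H|E) = P(E|H) × P(H) / P(E)
       = 0.7250 × 0.2964 / 0.3644
       = 0.21489000 / 0.3644
       = 0.5897

The evidence strengthens our belief in H.
Prior: 0.2964 → Posterior: 0.5897


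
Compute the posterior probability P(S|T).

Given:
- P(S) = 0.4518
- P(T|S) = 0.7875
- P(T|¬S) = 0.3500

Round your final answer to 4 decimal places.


Bayes' theorem: P(S|T) = P(T|S) × P(S) / P(T)

Step 1: Calculate P(T) using law of total probability
P(T) = P(T|S)P(S) + P(T|¬S)P(¬S)
     = 0.7875 × 0.4518 + 0.3500 × 0.5482
     = 0.35579250 + 0.19187000
     = 0.54766250

Step 2: Apply Bayes' theorem
P(S|T) = P(T|S) × P(S) / P(T)
       = 0.35579250 / 0.54766250
       = 0.6497


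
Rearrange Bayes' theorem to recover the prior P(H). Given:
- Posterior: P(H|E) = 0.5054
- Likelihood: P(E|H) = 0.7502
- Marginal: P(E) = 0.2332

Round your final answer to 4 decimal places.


From Bayes' theorem: P(H|E) = P(E|H) × P(H) / P(E)

Rearranging for P(H):
P(H) = P(H|E) × P(E) / P(E|H)
     = 0.5054 × 0.2332 / 0.7502
     = 0.11785928 / 0.7502
     = 0.1571


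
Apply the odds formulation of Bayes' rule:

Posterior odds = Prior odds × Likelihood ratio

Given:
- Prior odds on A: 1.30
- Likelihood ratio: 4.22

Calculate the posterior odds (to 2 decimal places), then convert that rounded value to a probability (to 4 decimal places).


Step 1: Calculate posterior odds
Posterior odds = Prior odds × LR
               = 1.30 × 4.22
               = 5.49

Step 2: Convert to probability
P(A|E) = Posterior odds / (1 + Posterior odds)
       = 5.49 / (1 + 5.49)
       = 5.49 / 6.49
       = 0.8459

The evidence increased P(A) from 0.5652 to 0.8459.


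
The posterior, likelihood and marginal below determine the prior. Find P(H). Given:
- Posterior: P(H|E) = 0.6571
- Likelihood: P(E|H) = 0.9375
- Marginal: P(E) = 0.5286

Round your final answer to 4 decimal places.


From Bayes' theorem: P(H|E) = P(E|H) × P(H) / P(E)

Rearranging for P(H):
P(H) = P(H|E) × P(E) / P(E|H)
     = 0.6571 × 0.5286 / 0.9375
     = 0.34734306 / 0.9375
     = 0.3705


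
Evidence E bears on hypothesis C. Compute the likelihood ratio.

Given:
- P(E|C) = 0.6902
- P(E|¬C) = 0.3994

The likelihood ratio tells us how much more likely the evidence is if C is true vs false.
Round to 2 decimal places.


Likelihood Ratio (LR) = P(E|C) / P(E|¬C)

LR = 0.6902 / 0.3994
   = 1.73

The evidence is 1.73 times more likely if C is true than if C is false.
Because LR exceeds 1, E is evidence for C.


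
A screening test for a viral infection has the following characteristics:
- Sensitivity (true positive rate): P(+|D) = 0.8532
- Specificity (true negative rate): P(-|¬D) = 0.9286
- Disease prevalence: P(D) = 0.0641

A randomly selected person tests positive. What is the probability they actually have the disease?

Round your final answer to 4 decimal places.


Let D = has disease, + = positive test

Given:
- P(D) = 0.0641 (prevalence)
- P(+|D) = 0.8532 (sensitivity)
- P(-|¬D) = 0.9286 (specificity)
- P(+|¬D) = 0.0714 (false positive rate = 1 - specificity)

Step 1: Find P(+)
P(+) = P(+|D)P(D) + P(+|¬D)P(¬D)
     = 0.8532 × 0.0641 + 0.0714 × 0.9359
     = 0.05469012 + 0.06682326
     = 0.12151338

Step 2: Apply Bayes' theorem for P(D|+)
P(D|+) = P(+|D)P(D) / P(+)
       = 0.05469012 / 0.12151338
       = 0.4501


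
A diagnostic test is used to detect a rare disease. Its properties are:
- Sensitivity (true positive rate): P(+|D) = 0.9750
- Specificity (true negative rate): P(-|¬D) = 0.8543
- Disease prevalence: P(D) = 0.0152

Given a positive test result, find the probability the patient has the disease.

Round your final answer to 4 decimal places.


Let D = has disease, + = positive test

Given:
- P(D) = 0.0152 (prevalence)
- P(+|D) = 0.9750 (sensitivity)
- P(-|¬D) = 0.8543 (specificity)
- P(+|¬D) = 0.1457 (false positive rate = 1 - specificity)

Step 1: Find P(+)
P(+) = P(+|D)P(D) + P(+|¬D)P(¬D)
     = 0.9750 × 0.0152 + 0.1457 × 0.9848
     = 0.01482000 + 0.14348536
     = 0.15830536

Step 2: Apply Bayes' theorem for P(D|+)
P(D|+) = P(+|D)P(D) / P(+)
       = 0.01482000 / 0.15830536
       = 0.0936


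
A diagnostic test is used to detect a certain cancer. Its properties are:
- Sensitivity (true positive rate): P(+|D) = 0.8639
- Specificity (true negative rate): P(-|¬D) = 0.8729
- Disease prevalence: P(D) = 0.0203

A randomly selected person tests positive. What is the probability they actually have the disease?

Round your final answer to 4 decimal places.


Let D = has disease, + = positive test

Given:
- P(D) = 0.0203 (prevalence)
- P(+|D) = 0.8639 (sensitivity)
- P(-|¬D) = 0.8729 (specificity)
- P(+|¬D) = 0.1271 (false positive rate = 1 - specificity)

Step 1: Find P(+)
P(+) = P(+|D)P(D) + P(+|¬D)P(¬D)
     = 0.8639 × 0.0203 + 0.1271 × 0.9797
     = 0.01753717 + 0.12451987
     = 0.14205704

Step 2: Apply Bayes' theorem for P(D|+)
P(D|+) = P(+|D)P(D) / P(+)
       = 0.01753717 / 0.14205704
       = 0.1235


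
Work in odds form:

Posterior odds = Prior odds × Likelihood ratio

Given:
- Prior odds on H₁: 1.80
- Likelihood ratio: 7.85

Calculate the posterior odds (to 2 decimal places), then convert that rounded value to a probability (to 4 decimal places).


Step 1: Calculate posterior odds
Posterior odds = Prior odds × LR
               = 1.80 × 7.85
               = 14.13

Step 2: Convert to probability
P(H₁|E) = Posterior odds / (1 + Posterior odds)
       = 14.13 / (1 + 14.13)
       = 14.13 / 15.13
       = 0.9339

The evidence increased P(H₁) from 0.6429 to 0.9339.


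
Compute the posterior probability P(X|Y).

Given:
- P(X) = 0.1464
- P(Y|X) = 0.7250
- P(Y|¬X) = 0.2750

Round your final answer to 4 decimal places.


Bayes' theorem: P(X|Y) = P(Y|X) × P(X) / P(Y)

Step 1: Calculate P(Y) using law of total probability
P(Y) = P(Y|X)P(X) + P(Y|¬X)P(¬X)
     = 0.7250 × 0.1464 + 0.2750 × 0.8536
     = 0.10614000 + 0.23474000
     = 0.34088000

Step 2: Apply Bayes' theorem
P(X|Y) = P(Y|X) × P(X) / P(Y)
       = 0.10614000 / 0.34088000
       = 0.3114


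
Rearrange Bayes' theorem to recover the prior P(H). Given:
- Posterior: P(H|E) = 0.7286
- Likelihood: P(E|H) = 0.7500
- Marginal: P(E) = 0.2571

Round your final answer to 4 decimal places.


From Bayes' theorem: P(H|E) = P(E|H) × P(H) / P(E)

Rearranging for P(H):
P(H) = P(H|E) × P(E) / P(E|H)
     = 0.7286 × 0.2571 / 0.7500
     = 0.18732306 / 0.7500
     = 0.2498


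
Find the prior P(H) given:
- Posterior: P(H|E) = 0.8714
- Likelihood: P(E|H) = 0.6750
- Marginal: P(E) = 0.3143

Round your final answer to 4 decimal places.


From Bayes' theorem: P(H|E) = P(E|H) × P(H) / P(E)

Rearranging for P(H):
P(H) = P(H|E) × P(E) / P(E|H)
     = 0.8714 × 0.3143 / 0.6750
     = 0.27388102 / 0.6750
     = 0.4057
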